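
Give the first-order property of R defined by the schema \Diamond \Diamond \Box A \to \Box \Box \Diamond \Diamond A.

This is a Sahlqvist (Geach-type) schema ◇^2□^1A → □^2◇^2A.
First-order correspondent: \forall x \forall y \forall z ((x R^2 y \wedge x R^2 z) \to \exists w (yRw \wedge z R^2 w)).

\forall x \forall y \forall z ((x R^2 y \wedge x R^2 z) \to \exists w (yRw \wedge z R^2 w))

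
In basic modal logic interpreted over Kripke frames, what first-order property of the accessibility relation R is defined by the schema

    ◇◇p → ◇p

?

Equivalently (dual form): □p → □□p.
Suppose □p→□□p is valid. Take Rxy, Ryz and set V(p)={w : Rxw}. Then □p at x, so □□p at x, so □p at y, so p at z, i.e. Rxz.

Transitivity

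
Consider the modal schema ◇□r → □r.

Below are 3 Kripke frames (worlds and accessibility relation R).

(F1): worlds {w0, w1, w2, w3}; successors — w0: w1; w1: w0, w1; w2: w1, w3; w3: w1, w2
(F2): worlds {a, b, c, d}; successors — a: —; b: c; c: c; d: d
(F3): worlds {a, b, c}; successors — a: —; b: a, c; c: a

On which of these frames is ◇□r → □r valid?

(F2)

Frame correspondent (Sahlqvist): ∀x ∀y ∀z (Rxy ∧ Rxz → Ryz) — i.e. the Euclidean property.
(F1): fails — Rw1w0 and Rw1w0 but not Rw0w0.
(F2): holds.
(F3): fails — Rba and Rba but not Raa.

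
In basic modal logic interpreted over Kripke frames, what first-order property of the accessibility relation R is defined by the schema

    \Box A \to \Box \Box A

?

transitivity

Suppose □A→□□A is valid. Take Rxy, Ryz and set V(A)={w : Rxw}. Then □A at x, so □□A at x, so □A at y, so A at z, i.e. Rxz.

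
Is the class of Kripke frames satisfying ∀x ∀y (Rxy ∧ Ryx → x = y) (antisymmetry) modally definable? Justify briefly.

If a class were modally definable it would be closed under surjective bounded morphisms (Goldblatt–Thomason).
The 6-cycle (worlds s,t,u,v,w,x with s→t→u→v→w→x→s) is antisymmetric. Sending even-indexed worlds to • and odd-indexed worlds to ∘ is a surjective bounded morphism onto the two-world frame with •↔∘, which is not antisymmetric.
So no modal formula (or set of formulas) defines exactly the antisymmetric frames.

Not definable by any modal formula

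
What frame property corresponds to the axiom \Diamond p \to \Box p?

Suppose ◇p→□p is valid. Take Rxy, Rxz and set V(p)={y}. Then ◇p at x, so □p at x, so p at z, i.e. z=y.
Conversely, any frame satisfying \forall x \forall y \forall z (Rxy \wedge Rxz \to y = z) validates the schema.
Frame condition: \forall x \forall y \forall z (Rxy \wedge Rxz \to y = z).

Partial functionality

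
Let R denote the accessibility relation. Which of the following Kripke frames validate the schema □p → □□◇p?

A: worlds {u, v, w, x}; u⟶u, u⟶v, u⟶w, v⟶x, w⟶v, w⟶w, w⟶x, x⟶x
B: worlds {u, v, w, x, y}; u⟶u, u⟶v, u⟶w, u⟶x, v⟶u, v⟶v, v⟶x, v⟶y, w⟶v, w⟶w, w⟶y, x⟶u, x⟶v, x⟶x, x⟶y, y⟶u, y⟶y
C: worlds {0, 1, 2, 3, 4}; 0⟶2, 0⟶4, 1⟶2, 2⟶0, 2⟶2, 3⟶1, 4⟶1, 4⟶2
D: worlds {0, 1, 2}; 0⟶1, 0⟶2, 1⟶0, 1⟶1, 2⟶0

The schema corresponds to a generalized confluence (Geach) condition: ∀x ∀z (xR²z → ∃w (xRw ∧ zRw)).
A: fails — uR²v but no t with uRt and vRt.
B: condition met.
C: fails — 3R²2 but no w with 3Rw and 2Rw.
D: condition met.

B, D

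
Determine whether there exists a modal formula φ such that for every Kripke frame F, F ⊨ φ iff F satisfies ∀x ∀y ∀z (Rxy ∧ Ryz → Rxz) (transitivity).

Definable; □r → □□r defines it

Yes: it is transitivity, defined by the 4 schema □r → □□r.
Suppose □r→□□r is valid. Take Rxy, Ryz and set V(r)={w : Rxw}. Then □r at x, so □□r at x, so □r at y, so r at z, i.e. Rxz.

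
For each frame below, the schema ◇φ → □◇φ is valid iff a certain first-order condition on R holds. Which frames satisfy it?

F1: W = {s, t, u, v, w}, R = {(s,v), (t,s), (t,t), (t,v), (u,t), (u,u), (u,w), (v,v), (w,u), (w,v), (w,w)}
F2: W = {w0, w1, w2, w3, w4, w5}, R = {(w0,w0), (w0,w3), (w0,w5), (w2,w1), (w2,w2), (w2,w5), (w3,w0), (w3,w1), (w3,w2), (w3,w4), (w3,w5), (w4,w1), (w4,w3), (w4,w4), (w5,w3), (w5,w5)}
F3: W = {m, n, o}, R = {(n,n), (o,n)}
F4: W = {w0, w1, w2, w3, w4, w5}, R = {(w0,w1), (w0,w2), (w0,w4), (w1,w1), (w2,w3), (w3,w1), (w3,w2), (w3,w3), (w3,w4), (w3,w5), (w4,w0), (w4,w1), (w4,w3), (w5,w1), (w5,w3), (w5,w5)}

Frame correspondent (Sahlqvist): ∀x ∀y ∀z (Rxy ∧ Rxz → Ryz) — i.e. the Euclidean property.
F1: fails — Rtv and Rts but not Rvs.
F2: fails — Rw0w5 and Rw0w0 but not Rw5w0.
F3: satisfies the condition.
F4: fails — Rw0w4 and Rw0w4 but not Rw4w4.
Valid on: F3.

F3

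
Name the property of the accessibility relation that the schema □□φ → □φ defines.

Suppose □□φ→□φ is valid. Take Rxy and set V(φ)={w : xR²w}. Then □□φ at x, so □φ at x, so φ at y, i.e. ∃z(Rxz∧Rzy).
Conversely, on a frame with density the schema holds at every world under every valuation.
Frame condition: ∀x ∀y (Rxy → ∃z (Rxz ∧ Rzy)).

density: ∀x ∀y (Rxy → ∃z (Rxz ∧ Rzy))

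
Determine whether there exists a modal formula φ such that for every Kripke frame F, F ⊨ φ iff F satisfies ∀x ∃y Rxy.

Yes: it is seriality, defined by the D schema □q → ◇q.

Yes, by □q → ◇q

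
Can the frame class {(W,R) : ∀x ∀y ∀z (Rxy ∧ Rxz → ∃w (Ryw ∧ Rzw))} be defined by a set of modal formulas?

Definable; ◇□r → □◇r defines it

Yes: it is convergence, defined by the .2 schema ◇□r → □◇r.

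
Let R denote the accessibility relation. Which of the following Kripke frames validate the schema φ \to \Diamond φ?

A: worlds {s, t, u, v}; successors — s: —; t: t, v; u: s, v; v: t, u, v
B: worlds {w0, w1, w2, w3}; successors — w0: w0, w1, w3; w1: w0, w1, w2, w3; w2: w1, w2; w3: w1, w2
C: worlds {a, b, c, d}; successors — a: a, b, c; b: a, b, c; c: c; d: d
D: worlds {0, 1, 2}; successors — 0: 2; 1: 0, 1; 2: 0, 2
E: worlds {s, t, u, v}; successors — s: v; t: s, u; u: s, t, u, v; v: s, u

C

The schema corresponds to reflexivity: \forall x Rxx.
A: fails — world s does not see itself.
B: fails — world w3 does not see itself.
C: holds.
D: fails — world 0 does not see itself.
E: fails — world s does not see itself.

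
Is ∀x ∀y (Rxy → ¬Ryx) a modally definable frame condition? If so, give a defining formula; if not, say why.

Not definable by any modal formula

Modal frame validity is preserved under surjective bounded morphisms.
The 5-cycle (worlds w0,w1,w2,w3,w4 with w0→w1→w2→w3→w4→w0) is asymmetric. Mapping every world to a single reflexive point • is a surjective bounded morphism, and the reflexive point is not asymmetric (R•• but asymmetry requires ¬R••).
So the class is not modally definable.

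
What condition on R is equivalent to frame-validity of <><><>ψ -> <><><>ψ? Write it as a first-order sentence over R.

This is a Sahlqvist (Geach-type) schema ◇^3□^0ψ → □^0◇^3ψ.
Minimal-valuation argument: fix x; take any y with xR^3y and any z with xR^0z. Set V(ψ) to the set of worlds R-reachable from y in exactly 0 steps. Then □^0ψ holds at y, so the antecedent holds at x; validity forces ◇^3ψ at z, giving a w with zR^3w and yR^0w.
First-order correspondent: forall x forall y (x R^3 y -> exists w (y = w & x R^3 w)).

forall x forall y (x R^3 y -> exists w (y = w & x R^3 w))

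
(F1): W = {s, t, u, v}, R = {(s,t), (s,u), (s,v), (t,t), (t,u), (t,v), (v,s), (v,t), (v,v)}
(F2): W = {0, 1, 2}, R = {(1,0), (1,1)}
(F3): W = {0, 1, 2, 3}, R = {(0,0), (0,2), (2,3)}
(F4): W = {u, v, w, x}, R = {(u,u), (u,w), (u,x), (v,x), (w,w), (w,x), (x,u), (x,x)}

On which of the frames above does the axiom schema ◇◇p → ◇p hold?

Frame correspondent (Sahlqvist): ∀x ∀y ∀z (Rxy ∧ Ryz → Rxz) — i.e. transitivity.
(F1): fails — Rtv and Rvs but not Rts.
(F2): holds.
(F3): fails — R02 and R23 but not R03.
(F4): fails — Rwx and Rxu but not Rwu.
Valid on: (F2).

(F2)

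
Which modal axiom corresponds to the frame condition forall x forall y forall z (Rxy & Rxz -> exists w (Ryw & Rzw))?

◇□q → □◇q

A defining formula is ◇□q → □◇q (the .2 axiom).
Suppose ◇□q→□◇q is valid. Take Rxy, Rxz and set V(q)={w : Ryw}. Then □q at y so ◇□q at x, so □◇q at x, so ◇q at z, giving w with Rzw and Ryw.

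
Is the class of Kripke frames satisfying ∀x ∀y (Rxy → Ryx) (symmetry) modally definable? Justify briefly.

This is a Sahlqvist condition; the B axiom r → □◇r defines it.
Suppose r→□◇r is valid. Take Rxy and set V(r)={x}. Then r at x, so □◇r at x, so ◇r at y, so some z with Ryz has r; z=x, i.e. Ryx.

Yes, by r → □◇r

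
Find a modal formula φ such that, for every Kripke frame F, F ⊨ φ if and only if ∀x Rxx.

This is reflexivity; the standard corresponding axiom is T: □s → s.
Suppose □s→s is valid. At any x set V(s)={w : Rxw}. Then □s holds at x, so s holds at x, i.e. Rxx.

□s → s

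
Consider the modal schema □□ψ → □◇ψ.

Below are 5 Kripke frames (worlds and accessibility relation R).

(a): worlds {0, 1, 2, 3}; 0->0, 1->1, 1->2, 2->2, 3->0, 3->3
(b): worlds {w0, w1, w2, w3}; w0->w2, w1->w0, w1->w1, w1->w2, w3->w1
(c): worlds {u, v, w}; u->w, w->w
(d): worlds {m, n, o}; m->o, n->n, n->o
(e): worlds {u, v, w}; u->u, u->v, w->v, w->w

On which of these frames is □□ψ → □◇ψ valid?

(a), (c)

This is the axiom for a generalized confluence (Geach) condition; its first-order frame correspondent is ∀x ∀z (xRz → ∃w (xR²w ∧ zRw)).
(a): ✓.
(b): fails — w0Rw2 but no w with w0R²w and w2Rw.
(c): ✓.
(d): fails — mRo but no w with mR²w and oRw.
(e): fails — uRv but no t with uR²t and vRt.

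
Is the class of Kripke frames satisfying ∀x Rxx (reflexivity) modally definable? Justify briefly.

The condition is reflexivity. A defining modal formula is □r → r.

Yes — defined by □r → r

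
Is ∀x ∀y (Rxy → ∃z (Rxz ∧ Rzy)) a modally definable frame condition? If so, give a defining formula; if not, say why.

Yes, by □□r → □r

Yes: it is density, defined by the C4 schema □□r → □r.
Suppose □□r→□r is valid. Take Rxy and set V(r)={w : xR²w}. Then □□r at x, so □r at x, so r at y, i.e. ∃z(Rxz∧Rzy).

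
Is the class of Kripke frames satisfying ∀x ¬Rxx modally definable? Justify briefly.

No

Any modally definable frame class is closed under surjective bounded morphisms.
The 2-cycle (worlds a,b with a→b→a) is irreflexive, and the map sending every world to a single reflexive point • is a surjective bounded morphism (forth: every edge maps to (•,•); back: every world has a successor). So any modal formula valid on the 2-cycle is also valid on the reflexive point, which is not irreflexive.
So no modal formula (or set of formulas) defines exactly the irreflexive frames.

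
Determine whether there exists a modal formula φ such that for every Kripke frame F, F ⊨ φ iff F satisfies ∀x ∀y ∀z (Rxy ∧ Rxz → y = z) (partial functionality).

Yes, by ◇p → □p

This is a Sahlqvist condition; the CD axiom ◇p → □p defines it.
Suppose ◇p→□p is valid. Take Rxy, Rxz and set V(p)={y}. Then ◇p at x, so □p at x, so p at z, i.e. z=y.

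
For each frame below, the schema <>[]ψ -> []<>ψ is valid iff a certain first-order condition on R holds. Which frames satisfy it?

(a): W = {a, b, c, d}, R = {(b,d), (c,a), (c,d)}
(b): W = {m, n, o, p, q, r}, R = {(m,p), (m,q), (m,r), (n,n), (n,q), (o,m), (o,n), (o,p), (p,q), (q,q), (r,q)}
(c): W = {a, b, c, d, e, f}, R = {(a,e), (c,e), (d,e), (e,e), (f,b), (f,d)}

The schema corresponds to convergence: forall x forall y forall z (Rxy & Rxz -> exists w (Ryw & Rzw)).
(a): fails — Rbd and Rbd but d and d have no common successor.
(b): condition met.
(c): fails — Rfd and Rfb but d and b have no common successor.

(b)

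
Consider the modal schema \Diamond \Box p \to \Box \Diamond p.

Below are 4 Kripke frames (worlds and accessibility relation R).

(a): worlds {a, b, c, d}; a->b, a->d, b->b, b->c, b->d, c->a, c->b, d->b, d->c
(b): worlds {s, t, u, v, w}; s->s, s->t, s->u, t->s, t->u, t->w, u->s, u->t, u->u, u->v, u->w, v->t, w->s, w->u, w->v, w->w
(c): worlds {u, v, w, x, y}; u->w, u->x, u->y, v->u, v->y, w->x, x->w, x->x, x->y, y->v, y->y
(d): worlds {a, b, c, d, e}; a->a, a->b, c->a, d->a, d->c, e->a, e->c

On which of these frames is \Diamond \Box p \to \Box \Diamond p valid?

The schema corresponds to convergence: \forall x \forall y \forall z (Rxy \wedge Rxz \to \exists w (Ryw \wedge Rzw)).
(a): holds.
(b): fails — Ruv and Ruw but v and w have no common successor.
(c): fails — Ruw and Ruy but w and y have no common successor.
(d): fails — Rab and Rab but b and b have no common successor.

(a)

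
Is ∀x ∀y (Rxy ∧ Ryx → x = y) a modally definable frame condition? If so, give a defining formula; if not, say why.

Not definable by any modal formula

If a class were modally definable it would be closed under surjective bounded morphisms (Goldblatt–Thomason).
The 4-cycle (worlds w0,w1,w2,w3 with w0→w1→w2→w3→w0) is antisymmetric. Sending even-indexed worlds to a and odd-indexed worlds to b is a surjective bounded morphism onto the two-world frame with a↔b, which is not antisymmetric.
So the class is not modally definable.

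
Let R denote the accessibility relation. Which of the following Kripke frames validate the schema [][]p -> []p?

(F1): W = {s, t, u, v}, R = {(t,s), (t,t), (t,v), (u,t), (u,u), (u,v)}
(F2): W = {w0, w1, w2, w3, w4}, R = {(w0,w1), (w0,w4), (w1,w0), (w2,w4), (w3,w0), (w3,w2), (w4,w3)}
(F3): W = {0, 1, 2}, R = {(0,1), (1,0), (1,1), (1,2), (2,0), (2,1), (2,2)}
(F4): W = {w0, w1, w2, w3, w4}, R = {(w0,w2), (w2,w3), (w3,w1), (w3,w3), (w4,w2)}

(F1), (F3)

This is the axiom for density; its first-order frame correspondent is forall x forall y (Rxy -> exists z (Rxz & Rzy)).
(F1): holds.
(F2): fails — Rw1w0 but no z with Rw1z and Rzw0.
(F3): holds.
(F4): fails — Rw4w2 but no z with Rw4z and Rzw2.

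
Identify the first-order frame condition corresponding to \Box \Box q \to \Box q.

Suppose □□q→□q is valid. Take Rxy and set V(q)={w : xR²w}. Then □□q at x, so □q at x, so q at y, i.e. ∃z(Rxz∧Rzy).

density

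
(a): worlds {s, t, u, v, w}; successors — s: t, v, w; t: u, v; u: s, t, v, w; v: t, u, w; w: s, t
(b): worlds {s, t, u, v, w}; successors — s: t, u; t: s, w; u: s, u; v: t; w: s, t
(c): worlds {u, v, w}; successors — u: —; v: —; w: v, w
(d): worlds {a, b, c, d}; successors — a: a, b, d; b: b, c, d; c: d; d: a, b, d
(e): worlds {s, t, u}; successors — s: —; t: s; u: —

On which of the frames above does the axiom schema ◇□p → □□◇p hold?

Frame correspondent (Sahlqvist): ∀x ∀y ∀z ((xRy ∧ xR²z) → ∃w (yRw ∧ zRw)) — i.e. a generalized confluence (Geach) condition.
(a): fails — sRt, sR²w but no w* with tRw* and wRw*.
(b): fails — sRt, sR²s but no w* with tRw* and sRw*.
(c): fails — wRv, wR²v but no t with vRt and vRt.
(d): condition met.
(e): condition met.

(d), (e)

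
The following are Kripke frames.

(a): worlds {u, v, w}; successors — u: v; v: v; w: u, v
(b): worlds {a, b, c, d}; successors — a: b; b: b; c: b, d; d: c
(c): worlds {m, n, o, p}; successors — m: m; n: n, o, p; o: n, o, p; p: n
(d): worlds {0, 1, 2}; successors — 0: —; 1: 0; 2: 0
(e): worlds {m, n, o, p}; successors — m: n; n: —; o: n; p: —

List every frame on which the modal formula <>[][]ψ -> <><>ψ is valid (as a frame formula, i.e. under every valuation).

(a), (b), (c)

This is the axiom for a generalized confluence (Geach) condition; its first-order frame correspondent is forall x forall y (xRy -> exists w (y R^2 w & x R^2 w)).
(a): condition met.
(b): condition met.
(c): condition met.
(d): fails — 1R0 but no w with 0R²w and 1R²w.
(e): fails — mRn but no w with nR²w and mR²w.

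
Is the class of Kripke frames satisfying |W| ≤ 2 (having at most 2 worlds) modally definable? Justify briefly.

Any modally definable frame class is closed under disjoint unions.
Any modal formula valid on each of 3 disjoint one-world frames is valid on their disjoint union (validity is preserved under disjoint unions). Each one-world frame has |W|=1≤2, but the union has |W|=3.
Hence having at most 2 worlds is not modally definable.

No — not modally definable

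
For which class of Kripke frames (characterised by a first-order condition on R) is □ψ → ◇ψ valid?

Suppose □ψ→◇ψ is valid. At any x set V(ψ)=W. Then □ψ at x, so ◇ψ at x, so x has a successor.
Conversely, on a frame with seriality the schema holds at every world under every valuation.
So the correspondent is seriality.

seriality: ∀x ∃y Rxy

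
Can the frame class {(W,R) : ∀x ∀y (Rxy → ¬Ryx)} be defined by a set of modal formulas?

Not definable by any modal formula

Any modally definable frame class is closed under surjective bounded morphisms.
The 3-cycle (worlds 0,1,2 with 0→1→2→0) is asymmetric. Mapping every world to a single reflexive point • is a surjective bounded morphism, and the reflexive point is not asymmetric (R•• but asymmetry requires ¬R••).
So no modal formula (or set of formulas) defines exactly the asymmetric frames.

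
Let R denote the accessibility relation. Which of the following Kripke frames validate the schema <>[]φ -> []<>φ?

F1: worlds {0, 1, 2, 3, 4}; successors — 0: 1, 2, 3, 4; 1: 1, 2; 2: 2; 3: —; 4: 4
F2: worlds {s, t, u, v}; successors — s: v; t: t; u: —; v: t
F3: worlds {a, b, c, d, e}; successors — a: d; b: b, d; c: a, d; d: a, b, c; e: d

F2

The schema corresponds to convergence: forall x forall y forall z (Rxy & Rxz -> exists w (Ryw & Rzw)).
F1: fails — R02 and R04 but 2 and 4 have no common successor.
F2: holds.
F3: fails — Rcd and Rca but d and a have no common successor.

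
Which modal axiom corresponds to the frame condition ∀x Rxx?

□s → s

The condition is reflexivity. The T schema □s → s defines it.
Suppose □s→s is valid. At any x set V(s)={w : Rxw}. Then □s holds at x, so s holds at x, i.e. Rxx.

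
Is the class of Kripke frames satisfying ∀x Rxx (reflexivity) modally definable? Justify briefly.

This is a Sahlqvist condition; the T axiom □q → q defines it.

Yes, by □q → q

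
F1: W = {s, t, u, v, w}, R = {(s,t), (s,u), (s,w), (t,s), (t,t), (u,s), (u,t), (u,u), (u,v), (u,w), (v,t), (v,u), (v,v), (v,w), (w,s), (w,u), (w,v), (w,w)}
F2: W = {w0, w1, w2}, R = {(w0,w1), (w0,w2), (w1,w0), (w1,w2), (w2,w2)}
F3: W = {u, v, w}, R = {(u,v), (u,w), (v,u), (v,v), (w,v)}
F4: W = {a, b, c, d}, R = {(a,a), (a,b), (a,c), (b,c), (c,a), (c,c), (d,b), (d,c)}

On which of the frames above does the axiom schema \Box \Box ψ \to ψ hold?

F1, F2

The schema corresponds to a generalized confluence (Geach) condition: \forall x \exists w (x R^2 w \wedge x = w).
F1: holds.
F2: holds.
F3: fails — at w but no t with wR²t and w=t.
F4: fails — at b but no w with bR²w and b=w.
Valid on: F1, F2.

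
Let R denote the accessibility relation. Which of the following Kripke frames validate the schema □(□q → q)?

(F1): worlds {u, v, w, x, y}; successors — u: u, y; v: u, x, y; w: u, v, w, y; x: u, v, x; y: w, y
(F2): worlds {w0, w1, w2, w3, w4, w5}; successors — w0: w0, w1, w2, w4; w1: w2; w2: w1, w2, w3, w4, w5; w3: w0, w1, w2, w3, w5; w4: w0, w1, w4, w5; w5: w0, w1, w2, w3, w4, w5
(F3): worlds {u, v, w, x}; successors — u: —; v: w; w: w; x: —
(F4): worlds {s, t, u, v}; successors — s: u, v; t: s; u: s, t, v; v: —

This is the axiom for shift-reflexivity; its first-order frame correspondent is ∀x ∀y (Rxy → Ryy).
(F1): fails — Rwv but not Rvv.
(F2): fails — Rw3w1 but not Rw1w1.
(F3): satisfies the condition.
(F4): fails — Ruv but not Rvv.
Valid on: (F3).

(F3)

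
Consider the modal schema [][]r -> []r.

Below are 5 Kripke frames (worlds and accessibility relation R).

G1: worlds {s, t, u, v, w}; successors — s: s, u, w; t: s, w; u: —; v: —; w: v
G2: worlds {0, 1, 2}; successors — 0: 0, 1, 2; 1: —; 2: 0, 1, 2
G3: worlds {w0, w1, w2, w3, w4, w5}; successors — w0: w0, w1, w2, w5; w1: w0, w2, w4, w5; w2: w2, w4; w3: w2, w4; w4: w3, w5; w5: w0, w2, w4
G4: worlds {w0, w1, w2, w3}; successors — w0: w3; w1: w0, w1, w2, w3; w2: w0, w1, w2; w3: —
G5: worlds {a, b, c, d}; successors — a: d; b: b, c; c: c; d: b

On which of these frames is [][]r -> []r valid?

This is the axiom for density; its first-order frame correspondent is forall x forall y (Rxy -> exists z (Rxz & Rzy)).
G1: fails — Rwv but no z with Rwz and Rzv.
G2: holds.
G3: fails — Rw4w5 but no z with Rw4z and Rzw5.
G4: fails — Rw0w3 but no z with Rw0z and Rzw3.
G5: fails — Rad but no z with Raz and Rzd.
Valid on: G2.

G2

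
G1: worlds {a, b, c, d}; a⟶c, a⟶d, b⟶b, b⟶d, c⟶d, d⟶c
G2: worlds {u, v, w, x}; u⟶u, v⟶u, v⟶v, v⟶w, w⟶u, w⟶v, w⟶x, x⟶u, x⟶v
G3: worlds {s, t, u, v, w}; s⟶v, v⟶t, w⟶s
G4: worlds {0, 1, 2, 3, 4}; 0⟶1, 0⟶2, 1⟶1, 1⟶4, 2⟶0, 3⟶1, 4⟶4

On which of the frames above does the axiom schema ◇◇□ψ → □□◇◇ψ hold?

The schema corresponds to a generalized confluence (Geach) condition: ∀x ∀y ∀z ((xR²y ∧ xR²z) → ∃w (yRw ∧ zR²w)).
G1: fails — aR²c, aR²c but no w with cRw and cR²w.
G2: satisfies the condition.
G3: fails — sR²t, sR²t but no w* with tRw* and tR²w*.
G4: fails — 0R²0, 0R²4 but no w with 0Rw and 4R²w.

G2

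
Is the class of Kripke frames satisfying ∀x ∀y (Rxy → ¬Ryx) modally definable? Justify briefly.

Any modally definable frame class is closed under surjective bounded morphisms.
The 5-cycle (worlds s,t,u,v,w with s→t→u→v→w→s) is asymmetric. Mapping every world to a single reflexive point • is a surjective bounded morphism, and the reflexive point is not asymmetric (R•• but asymmetry requires ¬R••).
So no modal formula (or set of formulas) defines exactly the asymmetric frames.

No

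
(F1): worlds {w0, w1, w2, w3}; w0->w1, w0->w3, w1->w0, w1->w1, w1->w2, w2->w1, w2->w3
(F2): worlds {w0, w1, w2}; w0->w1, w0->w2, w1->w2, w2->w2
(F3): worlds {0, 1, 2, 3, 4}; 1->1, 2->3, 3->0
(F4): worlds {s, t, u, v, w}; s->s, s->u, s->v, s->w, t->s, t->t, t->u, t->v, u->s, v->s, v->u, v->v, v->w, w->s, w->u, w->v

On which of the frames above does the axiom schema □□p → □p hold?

Frame correspondent (Sahlqvist): ∀x ∀y (Rxy → ∃z (Rxz ∧ Rzy)) — i.e. density.
(F1): fails — Rw0w3 but no z with Rw0z and Rzw3.
(F2): fails — Rw0w1 but no z with Rw0z and Rzw1.
(F3): fails — R23 but no z with R2z and Rz3.
(F4): ✓.

(F4)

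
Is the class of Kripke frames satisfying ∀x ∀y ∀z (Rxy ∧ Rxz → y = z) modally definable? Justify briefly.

Yes — defined by ◇q → □q

The condition is partial functionality. A defining modal formula is ◇q → □q.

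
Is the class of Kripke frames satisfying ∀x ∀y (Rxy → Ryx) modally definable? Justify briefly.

Yes: it is symmetry, defined by the B schema p → □◇p.
Suppose p→□◇p is valid. Take Rxy and set V(p)={x}. Then p at x, so □◇p at x, so ◇p at y, so some z with Ryz has p; z=x, i.e. Ryx.

Definable; p → □◇p defines it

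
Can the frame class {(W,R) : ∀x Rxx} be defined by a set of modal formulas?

This is a Sahlqvist condition; the T axiom □p → p defines it.
Suppose □p→p is valid. At any x set V(p)={w : Rxw}. Then □p holds at x, so p holds at x, i.e. Rxx.

Yes, by □p → p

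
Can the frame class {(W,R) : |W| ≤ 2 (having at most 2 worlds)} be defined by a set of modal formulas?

Modal frame validity is preserved under disjoint unions.
Any modal formula valid on each of 3 disjoint one-world frames is valid on their disjoint union (validity is preserved under disjoint unions). Each one-world frame has |W|=1≤2, but the union has |W|=3.
Hence having at most 2 worlds is not modally definable.

No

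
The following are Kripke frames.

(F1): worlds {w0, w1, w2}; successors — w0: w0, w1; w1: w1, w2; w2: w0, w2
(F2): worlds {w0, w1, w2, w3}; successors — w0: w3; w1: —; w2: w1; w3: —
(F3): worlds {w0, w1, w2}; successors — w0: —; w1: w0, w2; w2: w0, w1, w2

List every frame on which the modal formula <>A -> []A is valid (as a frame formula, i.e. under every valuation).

This is the axiom for partial functionality; its first-order frame correspondent is forall x forall y forall z (Rxy & Rxz -> y = z).
(F1): fails — w0 sees both w0 and w1.
(F2): satisfies the condition.
(F3): fails — w1 sees both w0 and w2.

(F2)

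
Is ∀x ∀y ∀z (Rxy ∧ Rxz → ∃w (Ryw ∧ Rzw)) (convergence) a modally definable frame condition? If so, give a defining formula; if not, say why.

Yes — defined by ◇□p → □◇p

The condition is convergence. A defining modal formula is ◇□p → □◇p.
Suppose ◇□p→□◇p is valid. Take Rxy, Rxz and set V(p)={w : Ryw}. Then □p at y so ◇□p at x, so □◇p at x, so ◇p at z, giving w with Rzw and Ryw.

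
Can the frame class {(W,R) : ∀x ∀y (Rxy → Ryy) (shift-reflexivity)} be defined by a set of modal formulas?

Yes: it is shift-reflexivity, defined by the T□ schema □(□r → r).
Suppose □(□r→r) is valid. Take Rxy and set V(r)={w : Ryw}. Then at y, □r holds; since □(□r→r) at x, □r→r at y, so r at y, i.e. Ryy.

Yes — defined by □(□r → r)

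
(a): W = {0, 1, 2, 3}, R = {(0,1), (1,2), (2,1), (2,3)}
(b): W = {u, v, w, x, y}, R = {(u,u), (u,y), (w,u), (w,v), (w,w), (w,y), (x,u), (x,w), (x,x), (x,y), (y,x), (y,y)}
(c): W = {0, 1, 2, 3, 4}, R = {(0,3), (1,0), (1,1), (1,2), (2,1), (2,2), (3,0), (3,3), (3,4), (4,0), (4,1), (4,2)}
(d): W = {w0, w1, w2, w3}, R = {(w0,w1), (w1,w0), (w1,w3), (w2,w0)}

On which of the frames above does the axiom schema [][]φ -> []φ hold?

This is the axiom for density; its first-order frame correspondent is forall x forall y (Rxy -> exists z (Rxz & Rzy)).
(a): fails — R12 but no z with R1z and Rz2.
(b): holds.
(c): holds.
(d): fails — Rw0w1 but no z with Rw0z and Rzw1.
Valid on: (b), (c).

(b), (c)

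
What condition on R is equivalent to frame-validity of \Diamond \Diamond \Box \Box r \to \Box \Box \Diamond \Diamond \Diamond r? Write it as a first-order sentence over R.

This is a Sahlqvist (Geach-type) schema ◇^2□^2r → □^2◇^3r.
Minimal-valuation argument: fix x; take any y with xR^2y and any z with xR^2z. Set V(r) to the set of worlds R-reachable from y in exactly 2 steps. Then □^2r holds at y, so the antecedent holds at x; validity forces ◇^3r at z, giving a w with zR^3w and yR^2w.
First-order correspondent: \forall x \forall y \forall z ((x R^2 y \wedge x R^2 z) \to \exists w (y R^2 w \wedge z R^3 w)).

\forall x \forall y \forall z ((x R^2 y \wedge x R^2 z) \to \exists w (y R^2 w \wedge z R^3 w))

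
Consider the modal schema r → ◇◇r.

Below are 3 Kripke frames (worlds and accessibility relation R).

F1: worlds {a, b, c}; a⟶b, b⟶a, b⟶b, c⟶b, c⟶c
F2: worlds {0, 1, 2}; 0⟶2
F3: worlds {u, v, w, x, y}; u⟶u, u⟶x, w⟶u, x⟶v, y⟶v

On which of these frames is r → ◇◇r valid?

F1

Frame correspondent (Sahlqvist): ∀x ∃w (x = w ∧ xR²w) — i.e. a generalized confluence (Geach) condition.
F1: condition met.
F2: fails — at 0 but no w with 0=w and 0R²w.
F3: fails — at v but no t with v=t and vR²t.
Valid on: F1.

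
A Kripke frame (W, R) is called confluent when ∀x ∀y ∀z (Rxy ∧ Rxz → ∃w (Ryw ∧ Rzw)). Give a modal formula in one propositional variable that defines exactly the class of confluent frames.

◇□ψ → □◇ψ

The condition is convergence. The .2 schema ◇□ψ → □◇ψ defines it.
Suppose ◇□ψ→□◇ψ is valid. Take Rxy, Rxz and set V(ψ)={w : Ryw}. Then □ψ at y so ◇□ψ at x, so □◇ψ at x, so ◇ψ at z, giving w with Rzw and Ryw.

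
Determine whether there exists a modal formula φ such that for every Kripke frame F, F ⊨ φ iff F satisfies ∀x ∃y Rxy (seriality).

Yes: it is seriality, defined by the D schema □q → ◇q.
Suppose □q→◇q is valid. At any x set V(q)=W. Then □q at x, so ◇q at x, so x has a successor.

Definable; □q → ◇q defines it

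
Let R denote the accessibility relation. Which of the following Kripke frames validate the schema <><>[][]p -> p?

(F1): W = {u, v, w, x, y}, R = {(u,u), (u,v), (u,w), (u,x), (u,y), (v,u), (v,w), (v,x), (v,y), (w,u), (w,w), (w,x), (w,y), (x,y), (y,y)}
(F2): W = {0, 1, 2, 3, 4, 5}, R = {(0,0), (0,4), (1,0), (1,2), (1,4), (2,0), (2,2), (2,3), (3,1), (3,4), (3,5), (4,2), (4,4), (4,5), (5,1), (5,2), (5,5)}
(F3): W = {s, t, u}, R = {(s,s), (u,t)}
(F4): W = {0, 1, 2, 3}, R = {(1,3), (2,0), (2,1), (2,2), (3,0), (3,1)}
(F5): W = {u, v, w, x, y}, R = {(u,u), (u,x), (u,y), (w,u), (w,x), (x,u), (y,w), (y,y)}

The schema corresponds to a generalized confluence (Geach) condition: forall x forall y (x R^2 y -> exists w (y R^2 w & x = w)).
(F1): fails — uR²x but no t with xR²t and u=t.
(F2): fails — 1R²0 but no w with 0R²w and 1=w.
(F3): condition met.
(F4): fails — 1R²0 but no w with 0R²w and 1=w.
(F5): fails — wR²x but no t with xR²t and w=t.
Valid on: (F3).

(F3)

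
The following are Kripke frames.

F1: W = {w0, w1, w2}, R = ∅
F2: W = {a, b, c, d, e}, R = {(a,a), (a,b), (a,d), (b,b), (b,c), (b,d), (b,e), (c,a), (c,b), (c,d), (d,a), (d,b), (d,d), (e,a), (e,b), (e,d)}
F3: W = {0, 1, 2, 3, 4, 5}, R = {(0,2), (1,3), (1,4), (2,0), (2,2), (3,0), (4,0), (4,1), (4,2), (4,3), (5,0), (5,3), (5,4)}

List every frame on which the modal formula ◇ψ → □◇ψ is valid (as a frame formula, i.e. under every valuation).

Frame correspondent (Sahlqvist): ∀x ∀y ∀z (Rxy ∧ Rxz → Ryz) — i.e. the Euclidean property.
F1: condition met.
F2: fails — Rab and Raa but not Rba.
F3: fails — R14 and R14 but not R44.
Valid on: F1.

F1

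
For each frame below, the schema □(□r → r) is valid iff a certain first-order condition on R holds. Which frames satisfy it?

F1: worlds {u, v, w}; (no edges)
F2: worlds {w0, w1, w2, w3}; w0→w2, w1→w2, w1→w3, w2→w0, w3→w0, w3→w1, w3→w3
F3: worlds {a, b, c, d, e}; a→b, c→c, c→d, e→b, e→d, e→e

F1

This is the axiom for shift-reflexivity; its first-order frame correspondent is ∀x ∀y (Rxy → Ryy).
F1: holds.
F2: fails — Rw1w2 but not Rw2w2.
F3: fails — Reb but not Rbb.
Valid on: F1.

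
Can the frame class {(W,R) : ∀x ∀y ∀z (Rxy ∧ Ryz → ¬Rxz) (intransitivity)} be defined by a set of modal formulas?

Not modally definable

If a class were modally definable it would be closed under surjective bounded morphisms (Goldblatt–Thomason).
The 7-cycle (worlds s,t,u,v,w,x,y with s→t→u→v→w→x→y→s) is intransitive. Mapping every world to a single reflexive point • is a surjective bounded morphism; the reflexive point is not intransitive (R••∧R•• but R••).
Hence intransitivity is not modally definable.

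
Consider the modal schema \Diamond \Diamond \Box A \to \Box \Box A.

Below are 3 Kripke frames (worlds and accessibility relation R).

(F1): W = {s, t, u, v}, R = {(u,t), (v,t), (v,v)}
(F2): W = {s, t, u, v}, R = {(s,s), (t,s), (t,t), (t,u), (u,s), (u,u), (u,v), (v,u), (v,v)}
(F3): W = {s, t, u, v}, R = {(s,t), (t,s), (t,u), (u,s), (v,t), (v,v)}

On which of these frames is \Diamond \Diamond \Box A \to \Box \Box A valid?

Frame correspondent (Sahlqvist): \forall x \forall y \forall z ((x R^2 y \wedge x R^2 z) \to \exists w (yRw \wedge z = w)) — i.e. a generalized confluence (Geach) condition.
(F1): fails — vR²t, vR²t but no w with tRw and t=w.
(F2): fails — tR²s, tR²t but no w with sRw and t=w.
(F3): fails — sR²s, sR²s but no w with sRw and s=w.

none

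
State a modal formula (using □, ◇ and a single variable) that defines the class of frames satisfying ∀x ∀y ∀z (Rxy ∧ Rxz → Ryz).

The condition is the Euclidean property. The 5 schema ◇ψ → □◇ψ defines it.

◇ψ → □◇ψ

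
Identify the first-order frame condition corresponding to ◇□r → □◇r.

Suppose ◇□r→□◇r is valid. Take Rxy, Rxz and set V(r)={w : Ryw}. Then □r at y so ◇□r at x, so □◇r at x, so ◇r at z, giving w with Rzw and Ryw.
Conversely, any frame satisfying ∀x ∀y ∀z (Rxy ∧ Rxz → ∃w (Ryw ∧ Rzw)) validates the schema.
Frame condition: ∀x ∀y ∀z (Rxy ∧ Rxz → ∃w (Ryw ∧ Rzw)).

convergence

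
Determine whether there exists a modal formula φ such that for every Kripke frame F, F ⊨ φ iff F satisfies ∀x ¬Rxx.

Not modally definable

Modal frame validity is preserved under surjective bounded morphisms.
The 5-cycle (worlds a,b,c,d,e with a→b→c→d→e→a) is irreflexive, and the map sending every world to a single reflexive point • is a surjective bounded morphism (forth: every edge maps to (•,•); back: every world has a successor). So any modal formula valid on the 5-cycle is also valid on the reflexive point, which is not irreflexive.
So no modal formula (or set of formulas) defines exactly the irreflexive frames.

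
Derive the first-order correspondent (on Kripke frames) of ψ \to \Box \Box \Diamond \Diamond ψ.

\forall x \forall z (x R^2 z \to \exists w (x = w \wedge z R^2 w))

This is a Sahlqvist (Geach-type) schema ◇^0□^0ψ → □^2◇^2ψ.
Minimal-valuation argument: fix x; take any y with xR^0y and any z with xR^2z. Set V(ψ) to the set of worlds R-reachable from y in exactly 0 steps. Then □^0ψ holds at y, so the antecedent holds at x; validity forces ◇^2ψ at z, giving a w with zR^2w and yR^0w.
First-order correspondent: \forall x \forall z (x R^2 z \to \exists w (x = w \wedge z R^2 w)).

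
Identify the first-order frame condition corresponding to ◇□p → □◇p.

Convergence

Suppose ◇□p→□◇p is valid. Take Rxy, Rxz and set V(p)={w : Ryw}. Then □p at y so ◇□p at x, so □◇p at x, so ◇p at z, giving w with Rzw and Ryw.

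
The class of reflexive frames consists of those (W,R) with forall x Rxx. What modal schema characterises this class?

The condition is reflexivity. The T schema □p → p defines it.
Suppose □p→p is valid. At any x set V(p)={w : Rxw}. Then □p holds at x, so p holds at x, i.e. Rxx.

□p → p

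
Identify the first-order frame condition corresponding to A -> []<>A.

Suppose A→□◇A is valid. Take Rxy and set V(A)={x}. Then A at x, so □◇A at x, so ◇A at y, so some z with Ryz has A; z=x, i.e. Ryx.

symmetry: forall x forall y (Rxy -> Ryx)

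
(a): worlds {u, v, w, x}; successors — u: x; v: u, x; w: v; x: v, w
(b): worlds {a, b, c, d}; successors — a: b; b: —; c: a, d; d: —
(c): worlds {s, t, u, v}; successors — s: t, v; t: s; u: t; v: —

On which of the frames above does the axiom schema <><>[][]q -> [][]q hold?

Frame correspondent (Sahlqvist): forall x forall y forall z ((x R^2 y & x R^2 z) -> exists w (y R^2 w & z = w)) — i.e. a generalized confluence (Geach) condition.
(a): fails — uR²w, uR²v but no t with wR²t and v=t.
(b): fails — cR²b, cR²b but no w with bR²w and b=w.
(c): fails — tR²v, tR²t but no w with vR²w and t=w.
Valid on no frame.

none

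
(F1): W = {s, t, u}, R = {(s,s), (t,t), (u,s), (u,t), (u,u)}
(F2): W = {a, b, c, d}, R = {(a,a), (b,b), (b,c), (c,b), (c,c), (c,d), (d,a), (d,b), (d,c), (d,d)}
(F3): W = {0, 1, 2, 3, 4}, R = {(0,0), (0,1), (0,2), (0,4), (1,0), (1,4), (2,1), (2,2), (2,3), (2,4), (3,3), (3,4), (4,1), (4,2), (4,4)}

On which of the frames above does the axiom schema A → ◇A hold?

The schema corresponds to reflexivity: ∀x Rxx.
(F1): satisfies the condition.
(F2): satisfies the condition.
(F3): fails — world 1 does not see itself.
Valid on: (F1), (F2).

(F1), (F2)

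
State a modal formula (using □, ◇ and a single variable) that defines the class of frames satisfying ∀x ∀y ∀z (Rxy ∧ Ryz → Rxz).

This is transitivity; the standard corresponding axiom is 4: □ψ → □□ψ.
Suppose □ψ→□□ψ is valid. Take Rxy, Ryz and set V(ψ)={w : Rxw}. Then □ψ at x, so □□ψ at x, so □ψ at y, so ψ at z, i.e. Rxz.

□ψ → □□ψ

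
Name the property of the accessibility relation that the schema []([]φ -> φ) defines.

Suppose □(□φ→φ) is valid. Take Rxy and set V(φ)={w : Ryw}. Then at y, □φ holds; since □(□φ→φ) at x, □φ→φ at y, so φ at y, i.e. Ryy.
Conversely, any frame satisfying forall x forall y (Rxy -> Ryy) validates the schema.
So the correspondent is shift-reflexivity.

shift-reflexivity: forall x forall y (Rxy -> Ryy)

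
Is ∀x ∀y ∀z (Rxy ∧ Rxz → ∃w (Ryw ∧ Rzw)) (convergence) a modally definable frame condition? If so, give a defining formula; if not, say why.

The condition is convergence. A defining modal formula is ◇□r → □◇r.
Suppose ◇□r→□◇r is valid. Take Rxy, Rxz and set V(r)={w : Ryw}. Then □r at y so ◇□r at x, so □◇r at x, so ◇r at z, giving w with Rzw and Ryw.

Definable; ◇□r → □◇r defines it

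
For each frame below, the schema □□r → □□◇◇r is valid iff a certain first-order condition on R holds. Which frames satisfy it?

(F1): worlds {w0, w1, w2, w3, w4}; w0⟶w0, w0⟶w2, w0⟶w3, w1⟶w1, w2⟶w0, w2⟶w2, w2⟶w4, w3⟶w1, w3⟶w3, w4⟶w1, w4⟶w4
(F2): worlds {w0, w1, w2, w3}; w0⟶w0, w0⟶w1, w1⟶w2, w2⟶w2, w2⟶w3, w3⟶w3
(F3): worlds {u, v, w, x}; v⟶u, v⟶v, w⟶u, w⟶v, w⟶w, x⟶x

The schema corresponds to a generalized confluence (Geach) condition: ∀x ∀z (xR²z → ∃w (xR²w ∧ zR²w)).
(F1): ✓.
(F2): ✓.
(F3): fails — vR²u but no t with vR²t and uR²t.
Valid on: (F1), (F2).

(F1), (F2)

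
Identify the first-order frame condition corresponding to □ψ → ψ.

reflexivity

Suppose □ψ→ψ is valid. At any x set V(ψ)={w : Rxw}. Then □ψ holds at x, so ψ holds at x, i.e. Rxx.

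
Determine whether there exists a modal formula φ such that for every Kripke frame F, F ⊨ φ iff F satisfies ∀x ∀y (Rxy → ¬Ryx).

Not modally definable

Modal frame validity is preserved under surjective bounded morphisms.
The 4-cycle (worlds s,t,u,v with s→t→u→v→s) is asymmetric. Mapping every world to a single reflexive point • is a surjective bounded morphism, and the reflexive point is not asymmetric (R•• but asymmetry requires ¬R••).
So the class is not modally definable.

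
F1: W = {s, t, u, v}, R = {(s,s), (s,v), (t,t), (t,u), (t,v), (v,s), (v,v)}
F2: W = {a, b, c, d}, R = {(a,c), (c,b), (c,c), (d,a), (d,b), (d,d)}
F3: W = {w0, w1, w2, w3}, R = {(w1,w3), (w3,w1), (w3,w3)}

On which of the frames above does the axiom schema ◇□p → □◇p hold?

F3

This is the axiom for convergence; its first-order frame correspondent is ∀x ∀y ∀z (Rxy ∧ Rxz → ∃w (Ryw ∧ Rzw)).
F1: fails — Rtv and Rtu but v and u have no common successor.
F2: fails — Rcc and Rcb but c and b have no common successor.
F3: holds.
Valid on: F3.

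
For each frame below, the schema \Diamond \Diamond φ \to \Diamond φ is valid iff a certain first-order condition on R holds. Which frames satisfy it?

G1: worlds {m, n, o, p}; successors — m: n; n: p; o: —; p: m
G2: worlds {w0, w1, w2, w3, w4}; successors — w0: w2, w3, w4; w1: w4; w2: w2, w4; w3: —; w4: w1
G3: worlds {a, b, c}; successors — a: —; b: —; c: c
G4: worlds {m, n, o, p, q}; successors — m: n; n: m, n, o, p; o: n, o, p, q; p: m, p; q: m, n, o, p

This is the axiom for transitivity; its first-order frame correspondent is \forall x \forall y \forall z (Rxy \wedge Ryz \to Rxz).
G1: fails — Rnp and Rpm but not Rnm.
G2: fails — Rw0w4 and Rw4w1 but not Rw0w1.
G3: condition met.
G4: fails — Ron and Rnm but not Rom.

G3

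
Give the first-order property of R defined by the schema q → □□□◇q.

∀x ∀z (xR³z → ∃w (x = w ∧ zRw))

This is a Sahlqvist (Geach-type) schema ◇^0□^0q → □^3◇^1q.
Minimal-valuation argument: fix x; take any y with xR^0y and any z with xR^3z. Set V(q) to the set of worlds R-reachable from y in exactly 0 steps. Then □^0q holds at y, so the antecedent holds at x; validity forces ◇^1q at z, giving a w with zR^1w and yR^0w.
First-order correspondent: ∀x ∀z (xR³z → ∃w (x = w ∧ zRw)).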